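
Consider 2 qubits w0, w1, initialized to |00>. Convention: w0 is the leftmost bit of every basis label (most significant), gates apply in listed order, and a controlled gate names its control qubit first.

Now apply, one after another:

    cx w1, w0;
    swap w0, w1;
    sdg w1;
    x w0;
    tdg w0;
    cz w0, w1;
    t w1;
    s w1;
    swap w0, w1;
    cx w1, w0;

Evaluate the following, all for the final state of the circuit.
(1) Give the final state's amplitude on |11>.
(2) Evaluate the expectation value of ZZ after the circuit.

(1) |11> carries amplitude exp(-I*pi/4) in the final state.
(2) The observable ZZ averages to 1.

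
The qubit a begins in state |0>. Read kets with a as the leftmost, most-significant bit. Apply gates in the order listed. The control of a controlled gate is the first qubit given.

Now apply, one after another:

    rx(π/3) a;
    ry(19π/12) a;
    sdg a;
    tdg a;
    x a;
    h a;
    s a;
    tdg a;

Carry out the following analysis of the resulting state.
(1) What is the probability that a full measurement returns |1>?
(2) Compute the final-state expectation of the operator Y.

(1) A full measurement returns |1> with probability -sqrt(3)/16 + sqrt(6)/8 + 7/16.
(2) The observable Y averages to sqrt(2)/16 + 1/8 + sqrt(6)/16 + sqrt(3)/8.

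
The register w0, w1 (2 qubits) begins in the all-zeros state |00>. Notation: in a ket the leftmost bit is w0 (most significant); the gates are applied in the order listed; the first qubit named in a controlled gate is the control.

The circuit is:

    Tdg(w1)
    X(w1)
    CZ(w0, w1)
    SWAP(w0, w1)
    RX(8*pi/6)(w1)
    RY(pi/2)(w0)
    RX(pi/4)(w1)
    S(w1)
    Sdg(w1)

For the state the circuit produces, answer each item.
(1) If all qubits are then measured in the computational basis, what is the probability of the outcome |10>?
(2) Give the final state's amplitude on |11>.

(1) Outcome |10> occurs with probability -sqrt(2)/16 + sqrt(6)/16 + 1/4. Key observation: gates 8-9 undo each other exactly, leaving only the rest of the circuit to track.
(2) |11> carries amplitude -I*sqrt(6*sqrt(2) + 12)/8 + I*sqrt(4 - 2*sqrt(2))/8 in the final state.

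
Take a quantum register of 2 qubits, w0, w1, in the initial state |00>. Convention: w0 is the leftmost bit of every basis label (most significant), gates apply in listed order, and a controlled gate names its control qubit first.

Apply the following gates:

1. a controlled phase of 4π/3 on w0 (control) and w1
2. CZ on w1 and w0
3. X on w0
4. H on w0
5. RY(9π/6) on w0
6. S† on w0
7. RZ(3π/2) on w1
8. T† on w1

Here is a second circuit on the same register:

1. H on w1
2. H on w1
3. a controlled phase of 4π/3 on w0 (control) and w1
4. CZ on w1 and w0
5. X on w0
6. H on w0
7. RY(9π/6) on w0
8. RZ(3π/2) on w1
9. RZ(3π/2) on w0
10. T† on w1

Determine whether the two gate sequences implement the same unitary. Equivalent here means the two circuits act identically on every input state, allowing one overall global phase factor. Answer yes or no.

Yes — the two circuits implement the same unitary up to a global phase.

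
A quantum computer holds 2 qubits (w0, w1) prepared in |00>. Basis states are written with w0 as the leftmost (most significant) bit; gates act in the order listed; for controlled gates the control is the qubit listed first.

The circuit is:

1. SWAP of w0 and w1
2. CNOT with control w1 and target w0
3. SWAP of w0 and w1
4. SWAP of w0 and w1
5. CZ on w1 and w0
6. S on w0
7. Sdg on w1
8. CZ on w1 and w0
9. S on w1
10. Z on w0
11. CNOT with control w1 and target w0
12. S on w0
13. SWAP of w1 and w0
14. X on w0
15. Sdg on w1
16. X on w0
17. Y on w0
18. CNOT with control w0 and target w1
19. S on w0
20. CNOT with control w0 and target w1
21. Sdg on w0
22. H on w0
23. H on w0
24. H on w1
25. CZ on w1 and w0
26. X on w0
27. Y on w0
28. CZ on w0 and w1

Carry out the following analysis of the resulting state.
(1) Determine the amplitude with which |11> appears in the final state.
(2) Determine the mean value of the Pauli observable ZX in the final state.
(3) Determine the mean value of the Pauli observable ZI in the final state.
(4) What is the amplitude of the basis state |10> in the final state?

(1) |11> carries amplitude -sqrt(2)/2 in the final state. Key observation: the block from step 22 through step 23 cancels to the identity and can be dropped.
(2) In the final state, ZX has expectation -1.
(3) In the final state, ZI has expectation -1.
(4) |10> carries amplitude -sqrt(2)/2 in the final state.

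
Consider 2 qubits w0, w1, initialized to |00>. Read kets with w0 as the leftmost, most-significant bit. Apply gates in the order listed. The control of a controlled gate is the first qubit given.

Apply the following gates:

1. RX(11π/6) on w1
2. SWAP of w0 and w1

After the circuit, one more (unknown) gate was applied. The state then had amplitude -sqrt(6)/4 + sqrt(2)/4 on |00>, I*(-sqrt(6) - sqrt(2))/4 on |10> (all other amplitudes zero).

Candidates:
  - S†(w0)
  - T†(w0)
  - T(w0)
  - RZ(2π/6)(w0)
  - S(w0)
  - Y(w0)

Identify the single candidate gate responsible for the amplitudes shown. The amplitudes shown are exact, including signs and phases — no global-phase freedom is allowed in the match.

The unique candidate consistent with the amplitudes is Y(w0).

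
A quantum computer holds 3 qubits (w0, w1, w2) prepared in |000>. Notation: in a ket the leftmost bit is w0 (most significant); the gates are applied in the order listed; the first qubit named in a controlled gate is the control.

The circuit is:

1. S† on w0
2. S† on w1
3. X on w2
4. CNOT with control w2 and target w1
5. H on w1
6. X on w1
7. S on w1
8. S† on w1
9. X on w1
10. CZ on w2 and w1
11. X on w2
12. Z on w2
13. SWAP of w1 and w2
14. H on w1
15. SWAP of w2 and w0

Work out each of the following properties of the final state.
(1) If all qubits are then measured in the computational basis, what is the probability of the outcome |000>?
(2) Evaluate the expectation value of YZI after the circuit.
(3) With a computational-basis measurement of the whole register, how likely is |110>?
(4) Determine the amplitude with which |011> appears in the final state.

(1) The probability of measuring |000> is 1/4. Key observation: gates 6-9 undo each other exactly, leaving only the rest of the circuit to track.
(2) In the final state, YZI has expectation 0.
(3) Outcome |110> occurs with probability 1/4.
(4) |011> carries amplitude 0 in the final state.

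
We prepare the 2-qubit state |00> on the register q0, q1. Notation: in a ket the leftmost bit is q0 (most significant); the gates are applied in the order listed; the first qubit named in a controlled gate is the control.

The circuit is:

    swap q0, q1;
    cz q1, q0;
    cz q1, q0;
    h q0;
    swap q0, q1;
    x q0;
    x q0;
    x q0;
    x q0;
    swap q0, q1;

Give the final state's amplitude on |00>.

The final state's coefficient on |00> equals sqrt(2)/2. Key observation: the block from step 5 through step 10 cancels to the identity and can be dropped.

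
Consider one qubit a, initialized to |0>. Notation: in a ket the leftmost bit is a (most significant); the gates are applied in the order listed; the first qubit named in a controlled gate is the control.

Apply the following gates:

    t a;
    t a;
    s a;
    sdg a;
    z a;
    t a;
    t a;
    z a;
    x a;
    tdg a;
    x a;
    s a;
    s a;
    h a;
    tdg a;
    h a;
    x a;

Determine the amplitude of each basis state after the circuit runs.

The resulting statevector has amplitude -exp(3*I*pi/4)/2 + I/2 on |0>, -I/2 - exp(3*I*pi/4)/2 on |1>.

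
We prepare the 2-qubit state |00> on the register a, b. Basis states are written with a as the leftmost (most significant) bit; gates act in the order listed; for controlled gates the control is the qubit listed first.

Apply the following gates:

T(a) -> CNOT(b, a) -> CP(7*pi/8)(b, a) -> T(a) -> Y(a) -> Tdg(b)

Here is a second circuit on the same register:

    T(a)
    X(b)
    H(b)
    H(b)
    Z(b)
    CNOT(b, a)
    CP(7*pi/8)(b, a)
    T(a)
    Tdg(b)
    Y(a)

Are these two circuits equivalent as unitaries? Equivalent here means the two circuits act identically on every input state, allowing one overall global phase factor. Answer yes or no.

No — the two circuits implement different unitaries, even allowing a global phase.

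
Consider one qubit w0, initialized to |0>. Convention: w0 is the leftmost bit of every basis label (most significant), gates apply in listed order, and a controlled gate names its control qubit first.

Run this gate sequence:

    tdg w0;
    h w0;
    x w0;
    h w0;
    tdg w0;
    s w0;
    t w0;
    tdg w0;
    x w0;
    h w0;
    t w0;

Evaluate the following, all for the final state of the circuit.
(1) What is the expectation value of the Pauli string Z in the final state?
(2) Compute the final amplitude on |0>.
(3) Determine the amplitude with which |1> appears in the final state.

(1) The observable Z averages to 0.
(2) The final state's coefficient on |0> equals sqrt(2)/2.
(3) |1> carries amplitude -sqrt(2)*exp(I*pi/4)/2 in the final state.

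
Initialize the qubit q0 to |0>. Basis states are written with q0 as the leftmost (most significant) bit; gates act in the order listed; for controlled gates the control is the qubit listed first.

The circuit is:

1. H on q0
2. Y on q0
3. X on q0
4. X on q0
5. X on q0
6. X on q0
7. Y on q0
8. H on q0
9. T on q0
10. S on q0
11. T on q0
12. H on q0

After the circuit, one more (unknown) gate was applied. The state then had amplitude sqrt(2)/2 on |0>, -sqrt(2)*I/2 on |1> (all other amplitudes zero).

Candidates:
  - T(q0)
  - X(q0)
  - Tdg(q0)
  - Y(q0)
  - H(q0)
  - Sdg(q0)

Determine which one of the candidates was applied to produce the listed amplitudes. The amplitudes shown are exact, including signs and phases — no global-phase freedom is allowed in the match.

It was Sdg(q0) that produced the state shown.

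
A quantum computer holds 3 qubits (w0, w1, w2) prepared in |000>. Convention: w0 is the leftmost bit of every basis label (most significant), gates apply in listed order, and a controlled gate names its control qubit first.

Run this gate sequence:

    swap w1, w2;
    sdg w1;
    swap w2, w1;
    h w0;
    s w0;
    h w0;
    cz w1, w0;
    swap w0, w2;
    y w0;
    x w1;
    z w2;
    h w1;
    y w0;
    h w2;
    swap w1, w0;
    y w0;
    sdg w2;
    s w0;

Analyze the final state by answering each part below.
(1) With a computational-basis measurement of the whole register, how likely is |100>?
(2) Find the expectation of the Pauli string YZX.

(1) The probability of measuring |100> is 1/4.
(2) The expectation value of YZX is -1.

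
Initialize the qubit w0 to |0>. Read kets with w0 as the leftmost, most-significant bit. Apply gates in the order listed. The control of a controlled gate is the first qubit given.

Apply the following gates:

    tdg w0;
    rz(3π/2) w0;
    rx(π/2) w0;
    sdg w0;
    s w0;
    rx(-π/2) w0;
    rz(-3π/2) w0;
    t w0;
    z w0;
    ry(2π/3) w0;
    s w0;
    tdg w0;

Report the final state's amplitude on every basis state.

The final amplitudes are 1/2 on |0>, sqrt(3)*exp(I*pi/4)/2 on |1>. Key observation: the block from step 1 through step 8 cancels to the identity and can be dropped.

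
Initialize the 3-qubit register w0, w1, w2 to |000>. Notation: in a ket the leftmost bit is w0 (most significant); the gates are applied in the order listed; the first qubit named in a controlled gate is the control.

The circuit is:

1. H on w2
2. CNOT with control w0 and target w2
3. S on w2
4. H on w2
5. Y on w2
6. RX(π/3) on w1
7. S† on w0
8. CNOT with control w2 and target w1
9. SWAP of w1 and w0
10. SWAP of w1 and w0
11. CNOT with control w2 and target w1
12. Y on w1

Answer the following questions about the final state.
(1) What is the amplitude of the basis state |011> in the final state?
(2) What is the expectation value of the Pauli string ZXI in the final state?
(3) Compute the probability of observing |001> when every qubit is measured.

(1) The amplitude on |011> is sqrt(3)*(-1 - I)/4. Key observation: the block from step 8 through step 11 cancels to the identity and can be dropped.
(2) In the final state, ZXI has expectation 0.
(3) Outcome |001> occurs with probability 1/8.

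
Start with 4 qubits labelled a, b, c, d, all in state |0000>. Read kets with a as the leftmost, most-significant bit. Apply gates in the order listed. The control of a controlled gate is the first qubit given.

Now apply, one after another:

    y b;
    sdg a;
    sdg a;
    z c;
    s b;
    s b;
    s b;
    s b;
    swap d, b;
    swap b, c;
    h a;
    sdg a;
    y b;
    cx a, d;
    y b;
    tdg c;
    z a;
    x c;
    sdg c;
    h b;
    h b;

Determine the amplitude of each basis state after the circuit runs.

After the circuit, the state carries amplitude sqrt(2)/2 on |0011>, sqrt(2)*I/2 on |1010>, and 0 on every other basis state. Key observation: steps 5-8 multiply out to the identity, so the circuit reduces to the remaining gates.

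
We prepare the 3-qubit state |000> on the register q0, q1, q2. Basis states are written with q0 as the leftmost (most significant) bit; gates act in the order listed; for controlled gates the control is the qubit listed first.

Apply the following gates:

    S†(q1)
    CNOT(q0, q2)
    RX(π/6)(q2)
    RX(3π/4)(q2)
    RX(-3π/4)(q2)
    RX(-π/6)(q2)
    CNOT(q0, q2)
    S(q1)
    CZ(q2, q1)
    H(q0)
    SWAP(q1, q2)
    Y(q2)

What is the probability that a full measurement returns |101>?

Outcome |101> occurs with probability 1/2. Key observation: steps 1-8 multiply out to the identity, so the circuit reduces to the remaining gates.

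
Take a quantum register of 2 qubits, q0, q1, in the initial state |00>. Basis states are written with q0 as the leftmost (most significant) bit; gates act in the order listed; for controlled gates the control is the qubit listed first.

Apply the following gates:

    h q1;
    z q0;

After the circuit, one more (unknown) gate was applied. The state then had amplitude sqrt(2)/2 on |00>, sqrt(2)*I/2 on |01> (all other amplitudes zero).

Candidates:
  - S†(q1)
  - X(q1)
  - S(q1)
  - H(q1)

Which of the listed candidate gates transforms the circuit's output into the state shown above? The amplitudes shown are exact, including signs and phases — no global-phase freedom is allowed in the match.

It was S(q1) that produced the state shown.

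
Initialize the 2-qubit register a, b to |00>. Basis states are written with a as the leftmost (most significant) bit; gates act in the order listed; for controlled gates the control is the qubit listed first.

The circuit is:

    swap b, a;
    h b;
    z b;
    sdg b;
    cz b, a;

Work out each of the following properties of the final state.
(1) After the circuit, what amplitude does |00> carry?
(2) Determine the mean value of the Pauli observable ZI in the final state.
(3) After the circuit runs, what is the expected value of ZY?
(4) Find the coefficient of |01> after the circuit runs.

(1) The amplitude on |00> is sqrt(2)/2.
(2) The expectation value of ZI is 1.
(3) The expectation value of ZY is 1.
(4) |01> carries amplitude sqrt(2)*I/2 in the final state.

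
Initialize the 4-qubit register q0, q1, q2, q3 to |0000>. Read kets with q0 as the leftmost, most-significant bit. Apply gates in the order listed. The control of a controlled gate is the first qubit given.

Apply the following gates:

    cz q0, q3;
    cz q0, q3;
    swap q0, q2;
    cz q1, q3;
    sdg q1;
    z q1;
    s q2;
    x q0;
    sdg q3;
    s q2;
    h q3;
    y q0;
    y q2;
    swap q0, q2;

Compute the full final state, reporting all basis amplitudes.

After the circuit, the state carries amplitude sqrt(2)/2 on |1000>, sqrt(2)/2 on |1001>, and 0 on every other basis state.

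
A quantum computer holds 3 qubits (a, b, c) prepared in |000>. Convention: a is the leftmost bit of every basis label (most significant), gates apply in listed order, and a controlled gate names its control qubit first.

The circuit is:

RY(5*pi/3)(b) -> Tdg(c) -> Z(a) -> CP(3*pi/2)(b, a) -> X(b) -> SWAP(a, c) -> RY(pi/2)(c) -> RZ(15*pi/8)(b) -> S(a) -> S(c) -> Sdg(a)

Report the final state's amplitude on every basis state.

After the circuit, the state carries amplitude -sqrt(2)*exp(I*pi/16)/4 on |000>, -sqrt(2)*exp(9*I*pi/16)/4 on |001>, -sqrt(6)*exp(15*I*pi/16)/4 on |010>, sqrt(6)*exp(7*I*pi/16)/4 on |011>, 0 on |100>, 0 on |101>, 0 on |110>, 0 on |111>.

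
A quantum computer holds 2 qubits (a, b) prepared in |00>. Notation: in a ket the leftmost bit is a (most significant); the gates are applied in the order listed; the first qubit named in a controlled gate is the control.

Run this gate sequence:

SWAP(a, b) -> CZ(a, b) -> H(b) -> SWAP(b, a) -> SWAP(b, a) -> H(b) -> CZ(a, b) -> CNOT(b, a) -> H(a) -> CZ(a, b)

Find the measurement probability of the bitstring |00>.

Outcome |00> occurs with probability 1/2. Key observation: steps 2-7 multiply out to the identity, so the circuit reduces to the remaining gates.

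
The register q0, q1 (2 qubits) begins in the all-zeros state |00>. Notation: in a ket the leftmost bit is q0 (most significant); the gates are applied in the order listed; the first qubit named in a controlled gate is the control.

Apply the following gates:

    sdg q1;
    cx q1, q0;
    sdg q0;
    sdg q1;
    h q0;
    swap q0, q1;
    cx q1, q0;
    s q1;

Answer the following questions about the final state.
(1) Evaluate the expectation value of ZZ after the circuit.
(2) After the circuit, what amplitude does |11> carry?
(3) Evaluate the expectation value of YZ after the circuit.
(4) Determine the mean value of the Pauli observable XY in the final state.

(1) The observable ZZ averages to 1.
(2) The amplitude on |11> is sqrt(2)*I/2.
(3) The expectation value of YZ is 0.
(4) The observable XY averages to 1.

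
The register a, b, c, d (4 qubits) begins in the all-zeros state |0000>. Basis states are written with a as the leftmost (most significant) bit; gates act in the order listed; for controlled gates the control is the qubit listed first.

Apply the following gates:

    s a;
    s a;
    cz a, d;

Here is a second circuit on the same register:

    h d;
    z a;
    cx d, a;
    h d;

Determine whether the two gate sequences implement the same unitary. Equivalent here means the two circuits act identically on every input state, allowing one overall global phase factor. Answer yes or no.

No: there is an input state on which the two circuits produce genuinely different outputs (not merely differing by a phase).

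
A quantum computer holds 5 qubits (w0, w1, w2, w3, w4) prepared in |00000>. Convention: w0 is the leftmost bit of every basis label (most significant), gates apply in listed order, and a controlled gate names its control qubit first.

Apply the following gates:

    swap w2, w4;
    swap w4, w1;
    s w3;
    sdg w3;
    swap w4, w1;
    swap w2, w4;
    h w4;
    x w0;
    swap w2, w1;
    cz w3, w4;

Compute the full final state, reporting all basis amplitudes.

After the circuit, the state carries amplitude sqrt(2)/2 on |10000>, sqrt(2)/2 on |10001>, and 0 on every other basis state. Key observation: gates 1-6 undo each other exactly, leaving only the rest of the circuit to track.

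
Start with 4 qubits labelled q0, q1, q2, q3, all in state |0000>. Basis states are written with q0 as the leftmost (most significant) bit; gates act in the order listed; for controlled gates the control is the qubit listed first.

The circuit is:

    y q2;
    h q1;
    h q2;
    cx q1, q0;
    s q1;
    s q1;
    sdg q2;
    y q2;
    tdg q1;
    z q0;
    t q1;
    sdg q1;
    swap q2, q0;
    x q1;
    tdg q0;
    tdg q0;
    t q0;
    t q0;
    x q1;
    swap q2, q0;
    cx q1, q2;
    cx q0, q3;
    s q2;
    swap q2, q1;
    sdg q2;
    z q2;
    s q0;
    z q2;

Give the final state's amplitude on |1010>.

The amplitude on |1010> is 0. Key observation: the block from step 13 through step 20 cancels to the identity and can be dropped.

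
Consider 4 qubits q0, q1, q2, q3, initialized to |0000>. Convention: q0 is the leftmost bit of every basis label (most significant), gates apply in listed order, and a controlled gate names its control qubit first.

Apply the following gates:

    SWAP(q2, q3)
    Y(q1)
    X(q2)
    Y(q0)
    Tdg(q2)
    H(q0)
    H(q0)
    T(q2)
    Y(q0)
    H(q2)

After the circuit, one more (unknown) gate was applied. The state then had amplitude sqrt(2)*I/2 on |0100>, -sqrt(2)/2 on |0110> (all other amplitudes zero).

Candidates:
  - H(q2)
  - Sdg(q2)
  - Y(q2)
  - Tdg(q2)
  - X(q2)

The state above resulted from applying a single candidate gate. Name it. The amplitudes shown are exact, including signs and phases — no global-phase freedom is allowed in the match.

The applied gate was Sdg(q2). Key observation: gates 4-9 undo each other exactly, leaving only the rest of the circuit to track.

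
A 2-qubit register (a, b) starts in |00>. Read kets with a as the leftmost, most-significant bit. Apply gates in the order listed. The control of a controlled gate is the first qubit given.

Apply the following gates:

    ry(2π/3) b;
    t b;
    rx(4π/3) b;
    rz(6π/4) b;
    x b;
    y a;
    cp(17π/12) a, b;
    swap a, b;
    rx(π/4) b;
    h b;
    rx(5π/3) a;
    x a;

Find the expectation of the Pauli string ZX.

The expectation value of ZX is -13*sqrt(2)/64 - 3*sqrt(3)/32 + 3/32 + 3*sqrt(6)/64.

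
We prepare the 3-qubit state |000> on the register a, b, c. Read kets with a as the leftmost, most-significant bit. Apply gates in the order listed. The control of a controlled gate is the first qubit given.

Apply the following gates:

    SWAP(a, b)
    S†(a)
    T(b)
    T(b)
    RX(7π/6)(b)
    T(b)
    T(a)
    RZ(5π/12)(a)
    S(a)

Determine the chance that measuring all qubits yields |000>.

Outcome |000> occurs with probability 1/2 - sqrt(3)/4.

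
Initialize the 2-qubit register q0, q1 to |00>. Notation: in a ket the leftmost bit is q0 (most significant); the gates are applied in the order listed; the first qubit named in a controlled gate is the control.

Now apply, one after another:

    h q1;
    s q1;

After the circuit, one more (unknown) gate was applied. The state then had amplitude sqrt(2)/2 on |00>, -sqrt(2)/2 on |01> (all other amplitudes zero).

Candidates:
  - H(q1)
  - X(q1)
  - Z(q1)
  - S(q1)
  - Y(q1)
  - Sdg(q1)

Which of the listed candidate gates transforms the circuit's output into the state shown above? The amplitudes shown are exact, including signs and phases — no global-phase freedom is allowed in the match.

It was S(q1) that produced the state shown.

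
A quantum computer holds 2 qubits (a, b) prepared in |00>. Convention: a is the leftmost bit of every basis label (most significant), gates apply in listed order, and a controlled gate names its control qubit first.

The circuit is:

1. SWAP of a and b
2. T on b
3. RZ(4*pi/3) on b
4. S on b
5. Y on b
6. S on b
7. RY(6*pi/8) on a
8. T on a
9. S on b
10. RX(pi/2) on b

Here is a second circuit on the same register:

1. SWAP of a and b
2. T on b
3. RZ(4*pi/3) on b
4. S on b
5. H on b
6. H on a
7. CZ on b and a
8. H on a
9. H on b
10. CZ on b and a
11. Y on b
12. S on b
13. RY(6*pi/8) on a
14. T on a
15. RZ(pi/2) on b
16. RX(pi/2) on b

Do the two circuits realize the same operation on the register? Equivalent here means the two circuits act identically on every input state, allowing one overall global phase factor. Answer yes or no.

No: there is an input state on which the two circuits produce genuinely different outputs (not merely differing by a phase).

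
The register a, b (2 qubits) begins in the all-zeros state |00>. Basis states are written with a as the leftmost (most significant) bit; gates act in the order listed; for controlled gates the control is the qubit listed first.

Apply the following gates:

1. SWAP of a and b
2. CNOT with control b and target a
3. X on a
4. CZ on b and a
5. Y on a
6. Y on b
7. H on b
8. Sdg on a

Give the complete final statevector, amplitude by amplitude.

The resulting statevector has amplitude sqrt(2)/2 on |00>, -sqrt(2)/2 on |01>, 0 on |10>, 0 on |11>.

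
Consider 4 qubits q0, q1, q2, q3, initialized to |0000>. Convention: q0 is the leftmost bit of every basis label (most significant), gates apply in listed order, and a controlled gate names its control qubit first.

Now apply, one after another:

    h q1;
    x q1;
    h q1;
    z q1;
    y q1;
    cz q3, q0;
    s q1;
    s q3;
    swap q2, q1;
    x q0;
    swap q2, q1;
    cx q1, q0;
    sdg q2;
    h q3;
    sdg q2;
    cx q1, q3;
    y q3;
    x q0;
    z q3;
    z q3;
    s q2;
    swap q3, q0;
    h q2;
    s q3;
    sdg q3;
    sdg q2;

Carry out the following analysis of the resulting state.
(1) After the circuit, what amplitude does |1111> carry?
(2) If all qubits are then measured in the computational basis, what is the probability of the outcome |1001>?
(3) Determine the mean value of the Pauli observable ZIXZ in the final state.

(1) |1111> carries amplitude -1/2 in the final state. Key observation: gates 1-4 undo each other exactly, leaving only the rest of the circuit to track.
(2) The probability of measuring |1001> is 0.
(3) In the final state, ZIXZ has expectation 0.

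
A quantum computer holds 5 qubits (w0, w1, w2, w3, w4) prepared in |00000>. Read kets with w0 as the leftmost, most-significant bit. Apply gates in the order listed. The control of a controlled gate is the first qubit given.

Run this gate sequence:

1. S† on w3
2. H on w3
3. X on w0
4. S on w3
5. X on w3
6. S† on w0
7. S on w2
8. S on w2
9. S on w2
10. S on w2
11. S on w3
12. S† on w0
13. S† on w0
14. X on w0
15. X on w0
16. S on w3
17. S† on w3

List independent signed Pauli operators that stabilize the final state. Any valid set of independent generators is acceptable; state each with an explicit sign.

The final state is stabilized by the group generated by +IIIXI, -ZIIII, +IZIII, +IIZII, +IIIIZ; other independent generating sets are equally valid. Key observation: steps 7-10 multiply out to the identity, so the circuit reduces to the remaining gates.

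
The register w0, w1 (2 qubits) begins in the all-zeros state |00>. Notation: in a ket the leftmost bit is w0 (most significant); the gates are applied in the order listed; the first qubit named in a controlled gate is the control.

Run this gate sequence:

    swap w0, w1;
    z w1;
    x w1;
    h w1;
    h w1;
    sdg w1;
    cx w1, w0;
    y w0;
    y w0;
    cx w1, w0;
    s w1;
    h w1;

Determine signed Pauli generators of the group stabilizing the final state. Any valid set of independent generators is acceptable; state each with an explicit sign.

The final state is stabilized by the group generated by -IX, +ZI; other independent generating sets are equally valid. Key observation: the block from step 5 through step 12 cancels to the identity and can be dropped.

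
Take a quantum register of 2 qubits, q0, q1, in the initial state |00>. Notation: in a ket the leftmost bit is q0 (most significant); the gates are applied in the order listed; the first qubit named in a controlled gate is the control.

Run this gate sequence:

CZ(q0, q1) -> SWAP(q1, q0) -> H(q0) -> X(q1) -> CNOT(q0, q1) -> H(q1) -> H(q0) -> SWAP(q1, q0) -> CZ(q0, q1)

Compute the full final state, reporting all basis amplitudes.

The resulting statevector has amplitude sqrt(2)/2 on |00>, 0 on |01>, 0 on |10>, sqrt(2)/2 on |11>.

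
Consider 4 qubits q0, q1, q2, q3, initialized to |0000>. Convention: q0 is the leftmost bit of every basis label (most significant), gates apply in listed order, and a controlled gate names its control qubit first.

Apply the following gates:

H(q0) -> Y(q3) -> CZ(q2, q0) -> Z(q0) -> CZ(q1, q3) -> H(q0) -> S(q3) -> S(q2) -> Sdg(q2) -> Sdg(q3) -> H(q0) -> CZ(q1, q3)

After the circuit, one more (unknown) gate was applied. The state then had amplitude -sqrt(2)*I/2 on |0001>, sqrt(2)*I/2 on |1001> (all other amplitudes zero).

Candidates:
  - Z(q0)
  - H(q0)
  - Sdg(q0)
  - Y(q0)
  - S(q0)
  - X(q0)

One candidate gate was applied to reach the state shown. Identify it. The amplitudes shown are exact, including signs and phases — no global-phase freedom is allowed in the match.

The applied gate was X(q0). Key observation: gates 5-12 undo each other exactly, leaving only the rest of the circuit to track.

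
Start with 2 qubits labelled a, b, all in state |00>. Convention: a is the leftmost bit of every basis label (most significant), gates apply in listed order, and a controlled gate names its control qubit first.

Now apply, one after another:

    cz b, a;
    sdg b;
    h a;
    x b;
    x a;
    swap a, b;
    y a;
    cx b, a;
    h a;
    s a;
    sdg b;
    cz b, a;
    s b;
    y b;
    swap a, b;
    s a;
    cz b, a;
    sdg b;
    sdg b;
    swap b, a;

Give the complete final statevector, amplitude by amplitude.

After the circuit, the state carries amplitude -1/2 on |00>, I/2 on |01>, I/2 on |10>, -1/2 on |11>.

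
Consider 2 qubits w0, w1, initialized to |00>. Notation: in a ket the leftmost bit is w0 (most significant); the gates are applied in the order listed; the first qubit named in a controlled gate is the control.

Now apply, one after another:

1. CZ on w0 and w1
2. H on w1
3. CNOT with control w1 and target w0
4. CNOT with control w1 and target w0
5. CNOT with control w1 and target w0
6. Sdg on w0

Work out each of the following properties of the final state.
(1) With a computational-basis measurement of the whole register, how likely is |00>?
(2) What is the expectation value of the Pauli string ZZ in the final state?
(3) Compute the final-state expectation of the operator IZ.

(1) The probability of measuring |00> is 1/2. Key observation: gates 3-4 undo each other exactly, leaving only the rest of the circuit to track.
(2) The observable ZZ averages to 1.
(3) The expectation value of IZ is 0.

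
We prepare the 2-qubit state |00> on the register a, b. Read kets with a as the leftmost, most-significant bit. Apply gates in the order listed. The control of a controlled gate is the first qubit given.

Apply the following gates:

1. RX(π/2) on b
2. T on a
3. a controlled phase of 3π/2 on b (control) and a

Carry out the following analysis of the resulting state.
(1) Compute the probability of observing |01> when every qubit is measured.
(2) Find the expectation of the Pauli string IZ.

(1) Outcome |01> occurs with probability 1/2.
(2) The expectation value of IZ is 0.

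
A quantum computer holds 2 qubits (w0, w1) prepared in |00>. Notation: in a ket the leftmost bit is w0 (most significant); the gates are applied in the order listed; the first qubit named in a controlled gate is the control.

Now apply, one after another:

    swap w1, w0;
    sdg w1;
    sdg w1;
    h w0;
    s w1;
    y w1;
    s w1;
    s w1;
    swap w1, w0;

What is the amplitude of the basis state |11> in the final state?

The amplitude on |11> is -sqrt(2)*I/2.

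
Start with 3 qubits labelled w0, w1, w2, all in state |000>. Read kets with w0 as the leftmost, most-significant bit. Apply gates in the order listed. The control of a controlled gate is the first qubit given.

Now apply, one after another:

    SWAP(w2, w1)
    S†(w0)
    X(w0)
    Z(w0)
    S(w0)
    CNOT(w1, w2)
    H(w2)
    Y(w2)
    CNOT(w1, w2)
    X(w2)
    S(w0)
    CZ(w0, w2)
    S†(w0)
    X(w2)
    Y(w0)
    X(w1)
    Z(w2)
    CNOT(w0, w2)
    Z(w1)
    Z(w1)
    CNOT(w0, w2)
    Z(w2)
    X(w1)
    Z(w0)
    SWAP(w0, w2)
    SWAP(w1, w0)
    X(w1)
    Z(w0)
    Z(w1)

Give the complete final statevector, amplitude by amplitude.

The resulting statevector has amplitude -sqrt(2)*I/2 on |000>, sqrt(2)*I/2 on |010>, and 0 on every other basis state. Key observation: gates 16-23 undo each other exactly, leaving only the rest of the circuit to track.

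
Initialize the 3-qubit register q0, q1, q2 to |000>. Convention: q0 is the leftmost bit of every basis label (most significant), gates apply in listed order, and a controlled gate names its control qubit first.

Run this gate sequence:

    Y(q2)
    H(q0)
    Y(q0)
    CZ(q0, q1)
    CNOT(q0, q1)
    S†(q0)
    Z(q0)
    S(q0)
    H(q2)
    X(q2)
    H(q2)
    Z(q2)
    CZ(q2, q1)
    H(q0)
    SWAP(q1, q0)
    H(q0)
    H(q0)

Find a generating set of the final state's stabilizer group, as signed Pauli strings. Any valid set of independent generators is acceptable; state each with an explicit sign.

One valid set of independent stabilizer generators is -XZI, +ZXI, -IIZ (any independent generating set of the same group is equally correct). Key observation: gates 9-12 undo each other exactly, leaving only the rest of the circuit to track.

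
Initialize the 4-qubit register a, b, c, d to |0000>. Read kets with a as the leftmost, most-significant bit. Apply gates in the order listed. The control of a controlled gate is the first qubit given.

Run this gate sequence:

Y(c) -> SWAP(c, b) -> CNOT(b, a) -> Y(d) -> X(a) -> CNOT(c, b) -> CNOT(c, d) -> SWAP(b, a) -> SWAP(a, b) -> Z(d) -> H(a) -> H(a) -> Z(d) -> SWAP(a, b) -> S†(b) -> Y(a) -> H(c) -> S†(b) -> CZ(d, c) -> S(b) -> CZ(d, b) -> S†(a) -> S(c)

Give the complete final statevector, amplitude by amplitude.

After the circuit, the state carries amplitude sqrt(2)*I/2 on |0001>, sqrt(2)/2 on |0011>, and 0 on every other basis state.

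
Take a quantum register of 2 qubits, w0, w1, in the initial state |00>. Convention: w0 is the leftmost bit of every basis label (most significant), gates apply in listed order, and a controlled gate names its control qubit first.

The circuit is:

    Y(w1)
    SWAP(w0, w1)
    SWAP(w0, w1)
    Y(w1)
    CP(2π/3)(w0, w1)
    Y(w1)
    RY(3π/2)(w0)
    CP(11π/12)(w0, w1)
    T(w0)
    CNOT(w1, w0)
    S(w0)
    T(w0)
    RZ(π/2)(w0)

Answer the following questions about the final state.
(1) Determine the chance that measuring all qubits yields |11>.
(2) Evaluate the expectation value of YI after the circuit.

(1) The probability of measuring |11> is 1/2. Key observation: gates 1-4 undo each other exactly, leaving only the rest of the circuit to track.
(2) The expectation value of YI is -sqrt(6)/4 + sqrt(2)/4.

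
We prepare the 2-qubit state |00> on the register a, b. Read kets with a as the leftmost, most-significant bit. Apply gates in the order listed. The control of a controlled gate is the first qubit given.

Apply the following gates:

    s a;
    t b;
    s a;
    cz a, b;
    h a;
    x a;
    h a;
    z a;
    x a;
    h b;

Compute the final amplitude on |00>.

The amplitude on |00> is 0. Key observation: steps 5-8 multiply out to the identity, so the circuit reduces to the remaining gates.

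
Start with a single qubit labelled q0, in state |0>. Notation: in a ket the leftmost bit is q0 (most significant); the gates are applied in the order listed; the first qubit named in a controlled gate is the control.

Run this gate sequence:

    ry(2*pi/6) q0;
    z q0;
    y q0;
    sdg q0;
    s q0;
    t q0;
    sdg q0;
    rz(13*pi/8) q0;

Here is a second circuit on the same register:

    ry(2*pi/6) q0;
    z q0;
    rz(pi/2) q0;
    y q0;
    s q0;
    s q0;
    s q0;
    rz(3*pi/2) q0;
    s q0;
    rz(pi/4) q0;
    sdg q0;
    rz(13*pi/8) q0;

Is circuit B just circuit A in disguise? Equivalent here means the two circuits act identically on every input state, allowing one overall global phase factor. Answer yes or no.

No: there is an input state on which the two circuits produce genuinely different outputs (not merely differing by a phase).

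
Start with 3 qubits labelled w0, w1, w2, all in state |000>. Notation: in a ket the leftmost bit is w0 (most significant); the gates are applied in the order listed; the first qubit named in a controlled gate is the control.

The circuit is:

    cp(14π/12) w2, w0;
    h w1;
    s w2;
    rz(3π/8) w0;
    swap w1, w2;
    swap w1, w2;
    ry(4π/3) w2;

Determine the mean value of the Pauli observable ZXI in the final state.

The observable ZXI averages to 1. Key observation: gates 5-6 undo each other exactly, leaving only the rest of the circuit to track.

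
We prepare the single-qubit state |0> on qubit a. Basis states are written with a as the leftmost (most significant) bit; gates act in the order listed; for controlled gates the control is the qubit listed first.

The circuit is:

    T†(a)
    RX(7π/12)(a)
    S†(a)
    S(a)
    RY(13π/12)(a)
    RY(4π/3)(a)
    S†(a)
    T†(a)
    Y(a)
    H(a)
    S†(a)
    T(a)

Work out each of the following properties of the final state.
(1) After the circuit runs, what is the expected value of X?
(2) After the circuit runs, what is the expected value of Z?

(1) In the final state, X has expectation -sqrt(6)/4 - 1/8 + sqrt(2)/8.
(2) The expectation value of Z is -sqrt(2)/8 + 1/4 + sqrt(3)/4.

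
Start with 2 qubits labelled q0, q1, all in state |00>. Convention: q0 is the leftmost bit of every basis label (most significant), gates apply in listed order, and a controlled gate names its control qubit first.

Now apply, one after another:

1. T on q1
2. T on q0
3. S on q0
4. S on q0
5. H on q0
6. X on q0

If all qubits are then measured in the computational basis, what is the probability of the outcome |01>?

A full measurement returns |01> with probability 0.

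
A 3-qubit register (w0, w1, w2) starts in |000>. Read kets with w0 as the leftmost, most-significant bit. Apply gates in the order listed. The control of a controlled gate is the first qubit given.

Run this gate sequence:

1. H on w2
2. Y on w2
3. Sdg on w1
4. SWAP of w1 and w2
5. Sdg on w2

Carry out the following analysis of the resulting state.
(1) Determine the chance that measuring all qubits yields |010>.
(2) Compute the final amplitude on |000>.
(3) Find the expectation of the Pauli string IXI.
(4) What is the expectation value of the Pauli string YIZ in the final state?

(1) Outcome |010> occurs with probability 1/2.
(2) The final state's coefficient on |000> equals -sqrt(2)*I/2.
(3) The expectation value of IXI is -1.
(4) In the final state, YIZ has expectation 0.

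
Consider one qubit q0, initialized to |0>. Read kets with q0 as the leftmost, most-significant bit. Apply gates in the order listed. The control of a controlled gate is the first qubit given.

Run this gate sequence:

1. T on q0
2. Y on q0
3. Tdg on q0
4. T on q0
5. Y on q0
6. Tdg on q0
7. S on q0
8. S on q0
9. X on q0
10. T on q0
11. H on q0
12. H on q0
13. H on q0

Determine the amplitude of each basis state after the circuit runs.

The final amplitudes are sqrt(2)*exp(I*pi/4)/2 on |0>, -sqrt(2)*exp(I*pi/4)/2 on |1>. Key observation: the block from step 1 through step 6 cancels to the identity and can be dropped.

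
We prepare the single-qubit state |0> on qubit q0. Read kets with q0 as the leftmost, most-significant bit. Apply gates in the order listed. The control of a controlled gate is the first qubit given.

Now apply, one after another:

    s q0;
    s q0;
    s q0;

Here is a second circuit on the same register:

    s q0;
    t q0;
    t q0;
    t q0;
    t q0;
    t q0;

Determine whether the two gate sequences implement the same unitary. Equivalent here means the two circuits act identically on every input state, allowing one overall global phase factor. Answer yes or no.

No — the two circuits implement different unitaries, even allowing a global phase.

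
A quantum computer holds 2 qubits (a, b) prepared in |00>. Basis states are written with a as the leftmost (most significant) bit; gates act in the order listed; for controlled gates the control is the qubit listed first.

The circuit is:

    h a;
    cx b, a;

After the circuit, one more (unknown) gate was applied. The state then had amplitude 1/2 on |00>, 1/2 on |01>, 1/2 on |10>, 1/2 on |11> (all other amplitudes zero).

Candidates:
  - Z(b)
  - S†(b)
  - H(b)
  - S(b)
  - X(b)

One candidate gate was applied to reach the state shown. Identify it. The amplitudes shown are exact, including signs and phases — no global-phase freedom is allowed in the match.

It was H(b) that produced the state shown.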